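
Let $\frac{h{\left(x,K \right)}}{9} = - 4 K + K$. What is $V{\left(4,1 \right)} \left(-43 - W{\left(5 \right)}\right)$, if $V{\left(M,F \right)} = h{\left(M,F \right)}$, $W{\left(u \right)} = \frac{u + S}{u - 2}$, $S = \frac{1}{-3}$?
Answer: $1203$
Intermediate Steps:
$S = - \frac{1}{3} \approx -0.33333$
$W{\left(u \right)} = \frac{- \frac{1}{3} + u}{-2 + u}$ ($W{\left(u \right)} = \frac{u - \frac{1}{3}}{u - 2} = \frac{- \frac{1}{3} + u}{-2 + u}$)
$h{\left(x,K \right)} = - 27 K$ ($h{\left(x,K \right)} = 9 \left(- 4 K + K\right) = 9 \left(- 3 K\right) = - 27 K$)
$V{\left(M,F \right)} = - 27 F$
$V{\left(4,1 \right)} \left(-43 - W{\left(5 \right)}\right) = \left(-27\right) 1 \left(-43 - \frac{- \frac{1}{3} + 5}{-2 + 5}\right) = - 27 \left(-43 - \frac{1}{3} \cdot \frac{14}{3}\right) = - 27 \left(-43 - \frac{14}{9}\right) = \left(-27\right) \left(- \frac{401}{9}\right) = 1203$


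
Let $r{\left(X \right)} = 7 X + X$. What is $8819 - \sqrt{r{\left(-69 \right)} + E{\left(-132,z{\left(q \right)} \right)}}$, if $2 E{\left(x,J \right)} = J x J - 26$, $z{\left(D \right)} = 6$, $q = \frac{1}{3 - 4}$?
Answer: $8819 - i \sqrt{2941} \approx 8819.0 - 54.231 i$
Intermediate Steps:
$q = -1$ ($q = \frac{1}{-1} = -1$)
$r{\left(X \right)} = 8 X$
$E{\left(x,J \right)} = -13 + \frac{x J^{2}}{2}$ ($E{\left(x,J \right)} = \frac{J x J - 26}{2} = \frac{x J^{2} - 26}{2} = \frac{-26 + x J^{2}}{2} = -13 + \frac{x J^{2}}{2}$)
$8819 - \sqrt{r{\left(-69 \right)} + E{\left(-132,z{\left(q \right)} \right)}} = 8819 - \sqrt{8 \left(-69\right) + \left(-13 + \frac{1}{2} \left(-132\right) 6^{2}\right)} = 8819 - \sqrt{-552 + \left(-13 + \frac{1}{2} \left(-132\right) 36\right)} = 8819 - \sqrt{-552 - 2389} = 8819 - \sqrt{-2941} = 8819 - i \sqrt{2941}$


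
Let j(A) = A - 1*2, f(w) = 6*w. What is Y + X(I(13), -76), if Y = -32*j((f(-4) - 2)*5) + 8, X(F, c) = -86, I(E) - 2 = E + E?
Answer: 4146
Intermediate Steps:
I(E) = 2 + 2*E (I(E) = 2 + (E + E) = 2 + 2*E)
j(A) = -2 + A (j(A) = A - 2 = -2 + A)
Y = 4232 (Y = -32*(-2 + (6*(-4) - 2)*5) + 8 = -32*(-2 + (-24 - 2)*5) + 8 = -32*(-2 - 26*5) + 8 = -32*(-2 - 130) + 8 = -32*(-132) + 8 = 4224 + 8 = 4232)
Y + X(I(13), -76) = 4232 - 86 = 4146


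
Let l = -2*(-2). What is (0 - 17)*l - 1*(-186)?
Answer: 118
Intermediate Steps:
l = 4
(0 - 17)*l - 1*(-186) = (0 - 17)*4 - 1*(-186) = -17*4 + 186 = -68 + 186 = 118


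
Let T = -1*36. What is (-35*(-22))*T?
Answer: -27720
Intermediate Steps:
T = -36
(-35*(-22))*T = -35*(-22)*(-36) = 770*(-36) = -27720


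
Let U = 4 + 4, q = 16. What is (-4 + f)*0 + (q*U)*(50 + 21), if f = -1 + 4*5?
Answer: 9088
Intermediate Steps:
f = 19 (f = -1 + 20 = 19)
U = 8
(-4 + f)*0 + (q*U)*(50 + 21) = (-4 + 19)*0 + (16*8)*(50 + 21) = 15*0 + 128*71 = 0 + 9088 = 9088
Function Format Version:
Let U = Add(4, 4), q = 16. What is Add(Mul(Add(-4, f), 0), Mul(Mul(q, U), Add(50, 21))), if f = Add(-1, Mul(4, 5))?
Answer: 9088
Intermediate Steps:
f = 19 (f = Add(-1, 20) = 19)
U = 8
Add(Mul(Add(-4, f), 0), Mul(Mul(q, U), Add(50, 21))) = Add(Mul(Add(-4, 19), 0), Mul(Mul(16, 8), Add(50, 21))) = Add(Mul(15, 0), Mul(128, 71)) = Add(0, 9088) = 9088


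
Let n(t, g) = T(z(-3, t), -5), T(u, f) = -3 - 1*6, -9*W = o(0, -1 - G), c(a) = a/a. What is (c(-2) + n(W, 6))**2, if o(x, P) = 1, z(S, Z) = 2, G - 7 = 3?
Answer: 64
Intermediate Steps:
G = 10 (G = 7 + 3 = 10)
c(a) = 1
W = -1/9 (W = -1/9*1 = -1/9 ≈ -0.11111)
T(u, f) = -9 (T(u, f) = -3 - 6 = -9)
n(t, g) = -9
(c(-2) + n(W, 6))**2 = (1 - 9)**2 = (-8)**2 = 64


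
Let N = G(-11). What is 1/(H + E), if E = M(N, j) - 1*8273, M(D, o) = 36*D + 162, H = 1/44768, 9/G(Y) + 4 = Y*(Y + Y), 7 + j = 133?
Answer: -5327392/43203223977 ≈ -0.00012331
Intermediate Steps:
j = 126 (j = -7 + 133 = 126)
G(Y) = 9/(-4 + 2*Y²) (G(Y) = 9/(-4 + Y*(Y + Y)) = 9/(-4 + Y*(2*Y)) = 9/(-4 + 2*Y²))
N = 9/238 (N = 9/(2*(-2 + (-11)²)) = 9/(2*(-2 + 121)) = (9/2)/119 = (9/2)*(1/119) = 9/238 ≈ 0.037815)
H = 1/44768 ≈ 2.2337e-5
M(D, o) = 162 + 36*D
E = -965047/119 (E = (162 + 36*(9/238)) - 1*8273 = (162 + 162/119) - 8273 = 19440/119 - 8273 = -965047/119 ≈ -8109.6)
1/(H + E) = 1/(1/44768 - 965047/119) = 1/(-43203223977/5327392) = -5327392/43203223977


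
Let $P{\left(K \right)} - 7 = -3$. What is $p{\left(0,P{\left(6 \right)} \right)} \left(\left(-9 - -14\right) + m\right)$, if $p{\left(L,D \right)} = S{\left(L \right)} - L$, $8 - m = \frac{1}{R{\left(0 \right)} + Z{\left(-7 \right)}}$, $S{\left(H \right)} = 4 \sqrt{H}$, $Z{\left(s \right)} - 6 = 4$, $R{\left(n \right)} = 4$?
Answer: $0$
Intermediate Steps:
$P{\left(K \right)} = 4$ ($P{\left(K \right)} = 7 - 3 = 4$)
$Z{\left(s \right)} = 10$ ($Z{\left(s \right)} = 6 + 4 = 10$)
$m = \frac{111}{14}$ ($m = 8 - \frac{1}{4 + 10} = 8 - \frac{1}{14} = \frac{111}{14} \approx 7.9286$)
$p{\left(L,D \right)} = - L + 4 \sqrt{L}$ ($p{\left(L,D \right)} = 4 \sqrt{L} - L = - L + 4 \sqrt{L}$)
$p{\left(0,P{\left(6 \right)} \right)} \left(\left(-9 - -14\right) + m\right) = \left(\left(-1\right) 0 + 4 \sqrt{0}\right) \left(\left(-9 - -14\right) + \frac{111}{14}\right) = \left(0 + 4 \cdot 0\right) \left(\left(-9 + 14\right) + \frac{111}{14}\right) = \left(0 + 0\right) \left(5 + \frac{111}{14}\right) = 0 \cdot \frac{181}{14} = 0$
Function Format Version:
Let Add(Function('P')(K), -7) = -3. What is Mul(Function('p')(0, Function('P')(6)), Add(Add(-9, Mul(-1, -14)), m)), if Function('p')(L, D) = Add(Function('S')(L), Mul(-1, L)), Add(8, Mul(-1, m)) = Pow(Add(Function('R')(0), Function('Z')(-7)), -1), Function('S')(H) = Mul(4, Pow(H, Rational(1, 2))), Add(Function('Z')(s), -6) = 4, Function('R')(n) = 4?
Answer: 0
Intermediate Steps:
Function('P')(K) = 4 (Function('P')(K) = Add(7, -3) = 4)
Function('Z')(s) = 10 (Function('Z')(s) = Add(6, 4) = 10)
m = Rational(111, 14) (m = Add(8, Mul(-1, Pow(Add(4, 10), -1))) = Add(8, Mul(-1, Pow(14, -1))) = Add(8, Mul(-1, Rational(1, 14))) = Add(8, Rational(-1, 14)) = Rational(111, 14) ≈ 7.9286)
Function('p')(L, D) = Add(Mul(-1, L), Mul(4, Pow(L, Rational(1, 2)))) (Function('p')(L, D) = Add(Mul(4, Pow(L, Rational(1, 2))), Mul(-1, L)) = Add(Mul(-1, L), Mul(4, Pow(L, Rational(1, 2)))))
Mul(Function('p')(0, Function('P')(6)), Add(Add(-9, Mul(-1, -14)), m)) = Mul(Add(Mul(-1, 0), Mul(4, Pow(0, Rational(1, 2)))), Add(Add(-9, Mul(-1, -14)), Rational(111, 14))) = Mul(Add(0, Mul(4, 0)), Add(Add(-9, 14), Rational(111, 14))) = Mul(Add(0, 0), Add(5, Rational(111, 14))) = Mul(0, Rational(181, 14)) = 0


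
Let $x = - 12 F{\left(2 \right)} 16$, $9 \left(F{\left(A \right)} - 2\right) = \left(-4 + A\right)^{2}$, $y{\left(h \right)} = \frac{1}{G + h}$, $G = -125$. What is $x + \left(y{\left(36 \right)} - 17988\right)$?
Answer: $- \frac{4928111}{267} \approx -18457.0$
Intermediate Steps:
$y{\left(h \right)} = \frac{1}{-125 + h}$
$F{\left(A \right)} = 2 + \frac{\left(-4 + A\right)^{2}}{9}$
$x = - \frac{1408}{3}$ ($x = - 12 \left(2 + \frac{\left(-4 + 2\right)^{2}}{9}\right) 16 = - 12 \left(2 + \frac{\left(-2\right)^{2}}{9}\right) 16 = - 12 \left(2 + \frac{1}{9} \cdot 4\right) 16 = - 12 \left(2 + \frac{4}{9}\right) 16 = \left(-12\right) \frac{22}{9} \cdot 16 = \left(- \frac{88}{3}\right) 16 = - \frac{1408}{3} \approx -469.33$)
$x + \left(y{\left(36 \right)} - 17988\right) = - \frac{1408}{3} + \left(\frac{1}{-125 + 36} - 17988\right) = - \frac{1408}{3} - \left(17988 - \frac{1}{-89}\right) = - \frac{1408}{3} - \frac{1600933}{89} = - \frac{4928111}{267}$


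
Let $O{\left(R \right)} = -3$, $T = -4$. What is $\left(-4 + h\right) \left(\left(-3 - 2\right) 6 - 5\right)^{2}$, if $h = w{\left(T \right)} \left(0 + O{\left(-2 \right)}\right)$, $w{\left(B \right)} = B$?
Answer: $9800$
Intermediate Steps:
$h = 12$ ($h = - 4 \left(0 - 3\right) = \left(-4\right) \left(-3\right) = 12$)
$\left(-4 + h\right) \left(\left(-3 - 2\right) 6 - 5\right)^{2} = \left(-4 + 12\right) \left(\left(-3 - 2\right) 6 - 5\right)^{2} = 8 \left(\left(-5\right) 6 - 5\right)^{2} = 8 \left(-30 - 5\right)^{2} = 8 \left(-35\right)^{2} = 8 \cdot 1225 = 9800$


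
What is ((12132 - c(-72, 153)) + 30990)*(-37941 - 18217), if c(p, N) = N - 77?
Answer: -2417377268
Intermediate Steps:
c(p, N) = -77 + N
((12132 - c(-72, 153)) + 30990)*(-37941 - 18217) = ((12132 - (-77 + 153)) + 30990)*(-37941 - 18217) = ((12132 - 1*76) + 30990)*(-56158) = ((12132 - 76) + 30990)*(-56158) = (12056 + 30990)*(-56158) = 43046*(-56158) = -2417377268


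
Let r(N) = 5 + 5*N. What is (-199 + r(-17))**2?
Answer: 77841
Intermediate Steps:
(-199 + r(-17))**2 = (-199 + (5 + 5*(-17)))**2 = (-199 + (5 - 85))**2 = (-199 - 80)**2 = (-279)**2 = 77841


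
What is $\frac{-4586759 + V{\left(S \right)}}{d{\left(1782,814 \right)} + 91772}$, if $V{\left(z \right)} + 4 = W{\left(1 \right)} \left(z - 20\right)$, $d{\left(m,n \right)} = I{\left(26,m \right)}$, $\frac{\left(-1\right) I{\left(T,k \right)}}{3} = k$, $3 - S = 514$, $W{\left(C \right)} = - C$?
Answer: $- \frac{2293116}{43213} \approx -53.065$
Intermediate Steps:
$S = -511$ ($S = 3 - 514 = -511$)
$I{\left(T,k \right)} = - 3 k$
$d{\left(m,n \right)} = - 3 m$
$V{\left(z \right)} = 16 - z$ ($V{\left(z \right)} = -4 + \left(-1\right) 1 \left(z - 20\right) = -4 - \left(-20 + z\right) = 16 - z$)
$\frac{-4586759 + V{\left(S \right)}}{d{\left(1782,814 \right)} + 91772} = \frac{-4586759 + \left(16 - -511\right)}{\left(-3\right) 1782 + 91772} = \frac{-4586759 + \left(16 + 511\right)}{-5346 + 91772} = \frac{-4586759 + 527}{86426} = \left(-4586232\right) \frac{1}{86426} = - \frac{2293116}{43213}$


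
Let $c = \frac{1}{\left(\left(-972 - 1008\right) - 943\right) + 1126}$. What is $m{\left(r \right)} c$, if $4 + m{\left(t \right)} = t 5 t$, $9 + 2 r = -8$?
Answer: $- \frac{1429}{7188} \approx -0.1988$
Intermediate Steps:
$r = - \frac{17}{2}$ ($r = - \frac{9}{2} + \frac{1}{2} \left(-8\right) = - \frac{9}{2} - 4 = - \frac{17}{2} \approx -8.5$)
$c = - \frac{1}{1797}$ ($c = \frac{1}{\left(-1980 - 943\right) + 1126} = \frac{1}{-2923 + 1126} = \frac{1}{-1797} = - \frac{1}{1797} \approx -0.00055648$)
$m{\left(t \right)} = -4 + 5 t^{2}$ ($m{\left(t \right)} = -4 + t 5 t = -4 + 5 t t = -4 + 5 t^{2}$)
$m{\left(r \right)} c = \left(-4 + 5 \left(- \frac{17}{2}\right)^{2}\right) \left(- \frac{1}{1797}\right) = \left(-4 + 5 \cdot \frac{289}{4}\right) \left(- \frac{1}{1797}\right) = \left(-4 + \frac{1445}{4}\right) \left(- \frac{1}{1797}\right) = \frac{1429}{4} \left(- \frac{1}{1797}\right) = - \frac{1429}{7188}$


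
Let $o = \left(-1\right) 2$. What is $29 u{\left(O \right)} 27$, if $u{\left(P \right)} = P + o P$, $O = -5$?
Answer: $3915$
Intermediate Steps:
$o = -2$
$u{\left(P \right)} = - P$ ($u{\left(P \right)} = P - 2 P = - P$)
$29 u{\left(O \right)} 27 = 29 \left(\left(-1\right) \left(-5\right)\right) 27 = 29 \cdot 5 \cdot 27 = 145 \cdot 27 = 3915$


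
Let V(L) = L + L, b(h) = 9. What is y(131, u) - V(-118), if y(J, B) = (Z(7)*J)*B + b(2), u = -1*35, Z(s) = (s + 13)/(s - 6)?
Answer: -91455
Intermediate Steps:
Z(s) = (13 + s)/(-6 + s)
u = -35
y(J, B) = 9 + 20*B*J (y(J, B) = (((13 + 7)/(-6 + 7))*J)*B + 9 = ((20/1)*J)*B + 9 = ((1*20)*J)*B + 9 = (20*J)*B + 9 = 20*B*J + 9 = 9 + 20*B*J)
V(L) = 2*L
y(131, u) - V(-118) = (9 + 20*(-35)*131) - 2*(-118) = (9 - 91700) - 1*(-236) = -91691 + 236 = -91455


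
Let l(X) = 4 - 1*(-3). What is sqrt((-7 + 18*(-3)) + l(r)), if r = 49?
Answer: 3*I*sqrt(6) ≈ 7.3485*I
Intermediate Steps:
l(X) = 7 (l(X) = 4 + 3 = 7)
sqrt((-7 + 18*(-3)) + l(r)) = sqrt((-7 + 18*(-3)) + 7) = sqrt((-7 - 54) + 7) = sqrt(-61 + 7) = sqrt(-54) = 3*I*sqrt(6)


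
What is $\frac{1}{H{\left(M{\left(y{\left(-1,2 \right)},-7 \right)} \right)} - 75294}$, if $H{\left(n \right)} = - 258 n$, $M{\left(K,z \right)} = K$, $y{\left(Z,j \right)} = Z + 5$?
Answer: $- \frac{1}{76326} \approx -1.3102 \cdot 10^{-5}$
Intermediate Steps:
$y{\left(Z,j \right)} = 5 + Z$
$\frac{1}{H{\left(M{\left(y{\left(-1,2 \right)},-7 \right)} \right)} - 75294} = \frac{1}{- 258 \left(5 - 1\right) - 75294} = \frac{1}{\left(-258\right) 4 - 75294} = \frac{1}{-1032 - 75294} = \frac{1}{-76326} = - \frac{1}{76326}$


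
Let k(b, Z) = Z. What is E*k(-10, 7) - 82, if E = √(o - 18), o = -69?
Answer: -82 + 7*I*√87 ≈ -82.0 + 65.292*I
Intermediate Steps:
E = I*√87 (E = √(-69 - 18) = √(-87) = I*√87 ≈ 9.3274*I)
E*k(-10, 7) - 82 = (I*√87)*7 - 82 = 7*I*√87 - 82 = -82 + 7*I*√87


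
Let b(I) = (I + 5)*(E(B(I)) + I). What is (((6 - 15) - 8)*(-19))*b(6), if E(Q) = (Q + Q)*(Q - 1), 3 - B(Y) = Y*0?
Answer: 63954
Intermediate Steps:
B(Y) = 3 (B(Y) = 3 - Y*0 = 3 - 1*0 = 3 + 0 = 3)
E(Q) = 2*Q*(-1 + Q) (E(Q) = (2*Q)*(-1 + Q) = 2*Q*(-1 + Q))
b(I) = (5 + I)*(12 + I) (b(I) = (I + 5)*(2*3*(-1 + 3) + I) = (5 + I)*(2*3*2 + I) = (5 + I)*(12 + I))
(((6 - 15) - 8)*(-19))*b(6) = (((6 - 15) - 8)*(-19))*(60 + 6**2 + 17*6) = ((-9 - 8)*(-19))*(60 + 36 + 102) = -17*(-19)*198 = 323*198 = 63954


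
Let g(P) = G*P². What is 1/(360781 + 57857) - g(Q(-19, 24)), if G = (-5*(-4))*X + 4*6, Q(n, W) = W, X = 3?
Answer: -20255380991/418638 ≈ -48384.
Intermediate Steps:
G = 84 (G = -5*(-4)*3 + 4*6 = 20*3 + 24 = 60 + 24 = 84)
g(P) = 84*P²
1/(360781 + 57857) - g(Q(-19, 24)) = 1/(360781 + 57857) - 84*24² = 1/418638 - 84*576 = 1/418638 - 1*48384 = 1/418638 - 48384 = -20255380991/418638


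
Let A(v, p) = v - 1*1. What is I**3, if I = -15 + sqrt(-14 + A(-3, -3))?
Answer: -2565 + 1971*I*sqrt(2) ≈ -2565.0 + 2787.4*I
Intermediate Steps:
A(v, p) = -1 + v (A(v, p) = v - 1 = -1 + v)
I = -15 + 3*I*sqrt(2) (I = -15 + sqrt(-14 + (-1 - 3)) = -15 + sqrt(-14 - 4) = -15 + sqrt(-18) = -15 + 3*I*sqrt(2) ≈ -15.0 + 4.2426*I)
I**3 = (-15 + 3*I*sqrt(2))**3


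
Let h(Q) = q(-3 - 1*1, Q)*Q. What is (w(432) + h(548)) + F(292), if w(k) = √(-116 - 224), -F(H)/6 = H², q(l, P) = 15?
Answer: -503364 + 2*I*√85 ≈ -5.0336e+5 + 18.439*I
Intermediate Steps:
h(Q) = 15*Q
F(H) = -6*H²
w(k) = 2*I*√85 (w(k) = √(-340) = 2*I*√85)
(w(432) + h(548)) + F(292) = (2*I*√85 + 15*548) - 6*292² = (2*I*√85 + 8220) - 6*85264 = (8220 + 2*I*√85) - 511584 = -503364 + 2*I*√85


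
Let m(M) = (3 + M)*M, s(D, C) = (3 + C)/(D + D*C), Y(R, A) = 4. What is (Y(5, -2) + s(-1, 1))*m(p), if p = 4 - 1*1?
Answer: 36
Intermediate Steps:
s(D, C) = (3 + C)/(D + C*D)
p = 3 (p = 4 - 1 = 3)
m(M) = M*(3 + M)
(Y(5, -2) + s(-1, 1))*m(p) = (4 + (3 + 1)/((-1)*(1 + 1)))*(3*(3 + 3)) = (4 - 1*4/2)*(3*6) = (4 - 1*1/2*4)*18 = (4 - 2)*18 = 2*18 = 36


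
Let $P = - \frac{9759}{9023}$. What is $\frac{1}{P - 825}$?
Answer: $- \frac{9023}{7453734} \approx -0.0012105$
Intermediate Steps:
$P = - \frac{9759}{9023}$ ($P = \left(-9759\right) \frac{1}{9023} = - \frac{9759}{9023} \approx -1.0816$)
$\frac{1}{P - 825} = \frac{1}{- \frac{9759}{9023} - 825} = \frac{1}{- \frac{7453734}{9023}} = - \frac{9023}{7453734}$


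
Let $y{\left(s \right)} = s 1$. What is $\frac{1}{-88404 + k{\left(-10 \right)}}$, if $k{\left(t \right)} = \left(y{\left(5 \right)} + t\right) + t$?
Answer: $- \frac{1}{88419} \approx -1.131 \cdot 10^{-5}$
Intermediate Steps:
$y{\left(s \right)} = s$
$k{\left(t \right)} = 5 + 2 t$ ($k{\left(t \right)} = \left(5 + t\right) + t = 5 + 2 t$)
$\frac{1}{-88404 + k{\left(-10 \right)}} = \frac{1}{-88404 + \left(5 + 2 \left(-10\right)\right)} = \frac{1}{-88404 + \left(5 - 20\right)} = \frac{1}{-88404 - 15} = \frac{1}{-88419} = - \frac{1}{88419}$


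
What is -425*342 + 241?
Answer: -145109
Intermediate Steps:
-425*342 + 241 = -145350 + 241 = -145109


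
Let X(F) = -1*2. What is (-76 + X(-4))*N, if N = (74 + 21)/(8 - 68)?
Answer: 247/2 ≈ 123.50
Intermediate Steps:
X(F) = -2
N = -19/12 (N = 95/(-60) = 95*(-1/60) = -19/12 ≈ -1.5833)
(-76 + X(-4))*N = (-76 - 2)*(-19/12) = -78*(-19/12) = 247/2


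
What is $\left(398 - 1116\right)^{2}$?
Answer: $515524$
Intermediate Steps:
$\left(398 - 1116\right)^{2} = \left(-718\right)^{2} = 515524$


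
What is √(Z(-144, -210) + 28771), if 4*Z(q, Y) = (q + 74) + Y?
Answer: 3*√3189 ≈ 169.41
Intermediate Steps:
Z(q, Y) = 37/2 + Y/4 + q/4 (Z(q, Y) = ((q + 74) + Y)/4 = ((74 + q) + Y)/4 = (74 + Y + q)/4 = 37/2 + Y/4 + q/4)
√(Z(-144, -210) + 28771) = √((37/2 + (¼)*(-210) + (¼)*(-144)) + 28771) = √((37/2 - 105/2 - 36) + 28771) = √(-70 + 28771) = √28701 = 3*√3189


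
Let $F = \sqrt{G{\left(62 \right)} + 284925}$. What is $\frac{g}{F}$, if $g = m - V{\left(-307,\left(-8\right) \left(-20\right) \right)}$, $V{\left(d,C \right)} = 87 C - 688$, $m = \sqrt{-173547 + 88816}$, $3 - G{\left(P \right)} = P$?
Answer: $\frac{\sqrt{284866} \left(-13232 + i \sqrt{84731}\right)}{284866} \approx -24.792 + 0.54538 i$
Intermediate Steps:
$G{\left(P \right)} = 3 - P$
$m = i \sqrt{84731}$ ($m = \sqrt{-84731} = i \sqrt{84731} \approx 291.09 i$)
$V{\left(d,C \right)} = -688 + 87 C$
$F = \sqrt{284866}$ ($F = \sqrt{\left(3 - 62\right) + 284925} = \sqrt{-59 + 284925} = \sqrt{284866} \approx 533.73$)
$g = -13232 + i \sqrt{84731}$ ($g = i \sqrt{84731} - \left(-688 + 87 \left(\left(-8\right) \left(-20\right)\right)\right) = i \sqrt{84731} - \left(-688 + 87 \cdot 160\right) = i \sqrt{84731} - \left(-688 + 13920\right) = i \sqrt{84731} - 13232 = -13232 + i \sqrt{84731} \approx -13232.0 + 291.09 i$)
$\frac{g}{F} = \frac{-13232 + i \sqrt{84731}}{\sqrt{284866}} = \left(-13232 + i \sqrt{84731}\right) \frac{\sqrt{284866}}{284866} = \frac{\sqrt{284866} \left(-13232 + i \sqrt{84731}\right)}{284866}$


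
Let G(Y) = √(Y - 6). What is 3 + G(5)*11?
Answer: 3 + 11*I ≈ 3.0 + 11.0*I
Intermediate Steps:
G(Y) = √(-6 + Y)
3 + G(5)*11 = 3 + √(-6 + 5)*11 = 3 + √(-1)*11 = 3 + I*11 = 3 + 11*I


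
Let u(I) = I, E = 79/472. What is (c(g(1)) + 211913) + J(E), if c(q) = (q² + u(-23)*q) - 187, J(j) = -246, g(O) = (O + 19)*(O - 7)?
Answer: 228640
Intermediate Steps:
g(O) = (-7 + O)*(19 + O) (g(O) = (19 + O)*(-7 + O) = (-7 + O)*(19 + O))
E = 79/472 (E = 79*(1/472) = 79/472 ≈ 0.16737)
c(q) = -187 + q² - 23*q (c(q) = (q² - 23*q) - 187 = -187 + q² - 23*q)
(c(g(1)) + 211913) + J(E) = ((-187 + (-133 + 1² + 12*1)² - 23*(-133 + 1² + 12*1)) + 211913) - 246 = ((-187 + (-133 + 1 + 12)² - 23*(-133 + 1 + 12)) + 211913) - 246 = ((-187 + (-120)² - 23*(-120)) + 211913) - 246 = ((-187 + 14400 + 2760) + 211913) - 246 = (16973 + 211913) - 246 = 228886 - 246 = 228640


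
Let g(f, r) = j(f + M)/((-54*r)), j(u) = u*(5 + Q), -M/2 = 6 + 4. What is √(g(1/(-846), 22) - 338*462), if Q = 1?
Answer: I*√13523356323059/9306 ≈ 395.17*I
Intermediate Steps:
M = -20 (M = -2*(6 + 4) = -2*10 = -20)
j(u) = 6*u (j(u) = u*(5 + 1) = u*6 = 6*u)
g(f, r) = -(-120 + 6*f)/(54*r) (g(f, r) = (6*(f - 20))/((-54*r)) = (6*(-20 + f))*(-1/(54*r)) = (-120 + 6*f)*(-1/(54*r)) = -(-120 + 6*f)/(54*r))
√(g(1/(-846), 22) - 338*462) = √((⅑)*(20 - 1/(-846))/22 - 338*462) = √((⅑)*(1/22)*(20 - 1*(-1/846)) - 156156) = √((⅑)*(1/22)*(20 + 1/846) - 156156) = √((⅑)*(1/22)*(16921/846) - 156156) = √(16921/167508 - 156156) = √(-26157362327/167508) = I*√13523356323059/9306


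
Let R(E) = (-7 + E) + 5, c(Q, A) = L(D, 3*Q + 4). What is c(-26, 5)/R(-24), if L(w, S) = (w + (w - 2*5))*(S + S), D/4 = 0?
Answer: -740/13 ≈ -56.923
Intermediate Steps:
D = 0 (D = 4*0 = 0)
L(w, S) = 2*S*(-10 + 2*w) (L(w, S) = (w + (w - 10))*(2*S) = (w + (-10 + w))*(2*S) = (-10 + 2*w)*(2*S) = 2*S*(-10 + 2*w))
c(Q, A) = -80 - 60*Q (c(Q, A) = 4*(3*Q + 4)*(-5 + 0) = 4*(4 + 3*Q)*(-5) = -80 - 60*Q)
R(E) = -2 + E
c(-26, 5)/R(-24) = (-80 - 60*(-26))/(-2 - 24) = (-80 + 1560)/(-26) = 1480*(-1/26) = -740/13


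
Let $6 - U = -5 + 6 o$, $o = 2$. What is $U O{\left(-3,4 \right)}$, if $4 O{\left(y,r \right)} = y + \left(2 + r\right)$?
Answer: $- \frac{3}{4} \approx -0.75$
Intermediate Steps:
$U = -1$ ($U = 6 - \left(-5 + 6 \cdot 2\right) = 6 - \left(-5 + 12\right) = 6 - 7 = -1$)
$O{\left(y,r \right)} = \frac{1}{2} + \frac{r}{4} + \frac{y}{4}$ ($O{\left(y,r \right)} = \frac{y + \left(2 + r\right)}{4} = \frac{2 + r + y}{4} = \frac{1}{2} + \frac{r}{4} + \frac{y}{4}$)
$U O{\left(-3,4 \right)} = - (\frac{1}{2} + \frac{1}{4} \cdot 4 + \frac{1}{4} \left(-3\right)) = - (\frac{1}{2} + 1 - \frac{3}{4}) = \left(-1\right) \frac{3}{4} = - \frac{3}{4}$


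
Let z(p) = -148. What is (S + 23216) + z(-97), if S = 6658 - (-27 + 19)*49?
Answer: 30118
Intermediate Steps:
S = 7050 (S = 6658 - (-8)*49 = 6658 - 1*(-392) = 6658 + 392 = 7050)
(S + 23216) + z(-97) = (7050 + 23216) - 148 = 30266 - 148 = 30118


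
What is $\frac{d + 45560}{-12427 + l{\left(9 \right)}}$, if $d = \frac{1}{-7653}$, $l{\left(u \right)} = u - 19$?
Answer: $- \frac{348670679}{95180361} \approx -3.6633$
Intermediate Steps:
$l{\left(u \right)} = -19 + u$
$d = - \frac{1}{7653} \approx -0.00013067$
$\frac{d + 45560}{-12427 + l{\left(9 \right)}} = \frac{- \frac{1}{7653} + 45560}{-12427 + \left(-19 + 9\right)} = \frac{348670679}{7653 \left(-12427 - 10\right)} = \frac{348670679}{7653 \left(-12437\right)} = \frac{348670679}{7653} \left(- \frac{1}{12437}\right) = - \frac{348670679}{95180361}$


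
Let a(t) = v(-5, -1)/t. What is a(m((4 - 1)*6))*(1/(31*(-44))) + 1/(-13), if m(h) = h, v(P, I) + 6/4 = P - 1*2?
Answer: -48883/638352 ≈ -0.076577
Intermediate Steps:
v(P, I) = -7/2 + P (v(P, I) = -3/2 + (P - 1*2) = -3/2 + (P - 2) = -3/2 + (-2 + P) = -7/2 + P)
a(t) = -17/(2*t) (a(t) = (-7/2 - 5)/t = -17/(2*t))
a(m((4 - 1)*6))*(1/(31*(-44))) + 1/(-13) = (-17*1/(6*(4 - 1))/2)*(1/(31*(-44))) + 1/(-13) = (-17/(2*(3*6)))*((1/31)*(-1/44)) - 1/13 = -17/2/18*(-1/1364) - 1/13 = -17/2*1/18*(-1/1364) - 1/13 = -17/36*(-1/1364) - 1/13 = 17/49104 - 1/13 = -48883/638352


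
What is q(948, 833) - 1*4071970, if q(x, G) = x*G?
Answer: -3282286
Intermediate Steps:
q(x, G) = G*x
q(948, 833) - 1*4071970 = 833*948 - 1*4071970 = 789684 - 4071970 = -3282286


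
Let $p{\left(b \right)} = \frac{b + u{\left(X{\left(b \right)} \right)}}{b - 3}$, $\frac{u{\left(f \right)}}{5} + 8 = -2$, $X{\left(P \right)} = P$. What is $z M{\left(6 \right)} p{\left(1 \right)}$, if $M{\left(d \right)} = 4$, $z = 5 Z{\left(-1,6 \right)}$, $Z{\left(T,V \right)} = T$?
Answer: $-490$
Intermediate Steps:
$u{\left(f \right)} = -50$ ($u{\left(f \right)} = -40 + 5 \left(-2\right) = -40 - 10 = -50$)
$z = -5$ ($z = 5 \left(-1\right) = -5$)
$p{\left(b \right)} = \frac{-50 + b}{-3 + b}$ ($p{\left(b \right)} = \frac{b - 50}{b - 3} = \frac{-50 + b}{-3 + b}$)
$z M{\left(6 \right)} p{\left(1 \right)} = \left(-5\right) 4 \frac{-50 + 1}{-3 + 1} = - 20 \frac{1}{-2} \left(-49\right) = - 20 \left(\left(- \frac{1}{2}\right) \left(-49\right)\right) = \left(-20\right) \frac{49}{2} = -490$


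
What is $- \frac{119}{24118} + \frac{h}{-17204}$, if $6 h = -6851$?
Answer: $\frac{4498493}{73222248} \approx 0.061436$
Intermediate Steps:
$h = - \frac{6851}{6}$ ($h = \frac{1}{6} \left(-6851\right) = - \frac{6851}{6} \approx -1141.8$)
$- \frac{119}{24118} + \frac{h}{-17204} = - \frac{119}{24118} - \frac{6851}{6 \left(-17204\right)} = \left(-119\right) \frac{1}{24118} - - \frac{403}{6072} = - \frac{119}{24118} + \frac{403}{6072} = \frac{4498493}{73222248}$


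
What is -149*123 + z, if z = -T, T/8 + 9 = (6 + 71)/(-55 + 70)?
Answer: -274441/15 ≈ -18296.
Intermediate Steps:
T = -464/15 (T = -72 + 8*((6 + 71)/(-55 + 70)) = -72 + 8*(77/15) = -72 + 616/15 = -464/15 ≈ -30.933)
z = 464/15 (z = -1*(-464/15) = 464/15 ≈ 30.933)
-149*123 + z = -149*123 + 464/15 = -18327 + 464/15 = -274441/15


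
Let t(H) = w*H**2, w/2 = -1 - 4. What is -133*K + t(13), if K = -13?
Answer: 39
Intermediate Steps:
w = -10 (w = 2*(-1 - 4) = 2*(-5) = -10)
t(H) = -10*H**2
-133*K + t(13) = -133*(-13) - 10*13**2 = 1729 - 10*169 = 1729 - 1690 = 39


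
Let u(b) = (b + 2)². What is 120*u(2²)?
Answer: 4320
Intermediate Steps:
u(b) = (2 + b)²
120*u(2²) = 120*(2 + 2²)² = 120*(2 + 4)² = 120*6² = 120*36 = 4320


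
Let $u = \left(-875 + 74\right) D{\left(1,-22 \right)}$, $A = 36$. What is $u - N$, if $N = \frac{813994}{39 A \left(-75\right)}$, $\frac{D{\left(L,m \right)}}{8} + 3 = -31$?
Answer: $\frac{11471367797}{52650} \approx 2.1788 \cdot 10^{5}$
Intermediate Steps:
$D{\left(L,m \right)} = -272$ ($D{\left(L,m \right)} = -24 + 8 \left(-31\right) = -24 - 248 = -272$)
$u = 217872$ ($u = \left(-875 + 74\right) \left(-272\right) = \left(-801\right) \left(-272\right) = 217872$)
$N = - \frac{406997}{52650}$ ($N = \frac{813994}{39 \cdot 36 \left(-75\right)} = \frac{813994}{1404 \left(-75\right)} = \frac{813994}{-105300} = 813994 \left(- \frac{1}{105300}\right) = - \frac{406997}{52650} \approx -7.7302$)
$u - N = 217872 - - \frac{406997}{52650} = 217872 + \frac{406997}{52650} = \frac{11471367797}{52650}$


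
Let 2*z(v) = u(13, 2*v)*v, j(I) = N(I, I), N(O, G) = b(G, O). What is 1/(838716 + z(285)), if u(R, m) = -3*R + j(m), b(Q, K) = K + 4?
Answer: 2/1829907 ≈ 1.0930e-6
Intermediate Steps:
b(Q, K) = 4 + K
N(O, G) = 4 + O
j(I) = 4 + I
u(R, m) = 4 + m - 3*R (u(R, m) = -3*R + (4 + m) = 4 + m - 3*R)
z(v) = v*(-35 + 2*v)/2 (z(v) = ((4 + 2*v - 3*13)*v)/2 = ((4 + 2*v - 39)*v)/2 = ((-35 + 2*v)*v)/2 = (v*(-35 + 2*v))/2 = v*(-35 + 2*v)/2)
1/(838716 + z(285)) = 1/(838716 + (½)*285*(-35 + 2*285)) = 1/(838716 + (½)*285*(-35 + 570)) = 1/(838716 + (½)*285*535) = 1/(838716 + 152475/2) = 1/(1829907/2) = 2/1829907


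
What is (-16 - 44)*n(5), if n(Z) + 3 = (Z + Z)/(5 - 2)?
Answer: -20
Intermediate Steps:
n(Z) = -3 + 2*Z/3 (n(Z) = -3 + (Z + Z)/(5 - 2) = -3 + (2*Z)/3 = -3 + (2*Z)*(⅓) = -3 + 2*Z/3)
(-16 - 44)*n(5) = (-16 - 44)*(-3 + (⅔)*5) = -60*(-3 + 10/3) = -60*⅓ = -20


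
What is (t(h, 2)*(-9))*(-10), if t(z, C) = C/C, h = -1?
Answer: 90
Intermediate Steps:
t(z, C) = 1
(t(h, 2)*(-9))*(-10) = (1*(-9))*(-10) = -9*(-10) = 90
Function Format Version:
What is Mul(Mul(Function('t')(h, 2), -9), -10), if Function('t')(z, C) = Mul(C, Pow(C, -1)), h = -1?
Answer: 90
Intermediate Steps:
Function('t')(z, C) = 1
Mul(Mul(Function('t')(h, 2), -9), -10) = Mul(Mul(1, -9), -10) = Mul(-9, -10) = 90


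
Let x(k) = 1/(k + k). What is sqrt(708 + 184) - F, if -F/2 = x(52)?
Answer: 1/52 + 2*sqrt(223) ≈ 29.886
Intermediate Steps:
x(k) = 1/(2*k)
F = -1/52 ≈ -0.019231
sqrt(708 + 184) - F = sqrt(708 + 184) - 1*(-1/52) = sqrt(892) + 1/52 = 2*sqrt(223) + 1/52 = 1/52 + 2*sqrt(223)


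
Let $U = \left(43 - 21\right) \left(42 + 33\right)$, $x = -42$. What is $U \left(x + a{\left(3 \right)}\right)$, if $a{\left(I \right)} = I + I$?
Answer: $-59400$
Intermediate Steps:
$a{\left(I \right)} = 2 I$
$U = 1650$ ($U = 22 \cdot 75 = 1650$)
$U \left(x + a{\left(3 \right)}\right) = 1650 \left(-42 + 2 \cdot 3\right) = 1650 \left(-42 + 6\right) = 1650 \left(-36\right) = -59400$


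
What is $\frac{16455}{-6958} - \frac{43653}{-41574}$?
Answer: $- \frac{31696883}{24105991} \approx -1.3149$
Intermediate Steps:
$\frac{16455}{-6958} - \frac{43653}{-41574} = 16455 \left(- \frac{1}{6958}\right) - - \frac{14551}{13858} = - \frac{16455}{6958} + \frac{14551}{13858} = - \frac{31696883}{24105991}$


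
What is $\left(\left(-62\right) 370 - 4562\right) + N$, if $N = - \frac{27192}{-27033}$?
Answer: $- \frac{247811458}{9011} \approx -27501.0$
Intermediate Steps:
$N = \frac{9064}{9011}$ ($N = \left(-27192\right) \left(- \frac{1}{27033}\right) = \frac{9064}{9011} \approx 1.0059$)
$\left(\left(-62\right) 370 - 4562\right) + N = \left(\left(-62\right) 370 - 4562\right) + \frac{9064}{9011} = \left(-22940 - 4562\right) + \frac{9064}{9011} = -27502 + \frac{9064}{9011} = - \frac{247811458}{9011}$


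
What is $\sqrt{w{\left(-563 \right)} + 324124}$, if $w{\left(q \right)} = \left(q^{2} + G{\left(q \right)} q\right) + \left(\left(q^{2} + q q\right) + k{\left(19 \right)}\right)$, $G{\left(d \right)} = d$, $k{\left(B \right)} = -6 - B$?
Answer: $5 \sqrt{63679} \approx 1261.7$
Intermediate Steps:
$w{\left(q \right)} = -25 + 4 q^{2}$ ($w{\left(q \right)} = \left(q^{2} + q q\right) - \left(25 - q^{2} - q q\right) = \left(q^{2} + q^{2}\right) + \left(\left(q^{2} + q^{2}\right) - 25\right) = 2 q^{2} + \left(2 q^{2} - 25\right) = 2 q^{2} + \left(-25 + 2 q^{2}\right) = -25 + 4 q^{2}$)
$\sqrt{w{\left(-563 \right)} + 324124} = \sqrt{\left(-25 + 4 \left(-563\right)^{2}\right) + 324124} = \sqrt{\left(-25 + 4 \cdot 316969\right) + 324124} = \sqrt{\left(-25 + 1267876\right) + 324124} = \sqrt{1267851 + 324124} = \sqrt{1591975} = 5 \sqrt{63679}$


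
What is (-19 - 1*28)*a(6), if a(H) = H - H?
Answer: 0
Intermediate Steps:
a(H) = 0
(-19 - 1*28)*a(6) = (-19 - 1*28)*0 = (-19 - 28)*0 = -47*0 = 0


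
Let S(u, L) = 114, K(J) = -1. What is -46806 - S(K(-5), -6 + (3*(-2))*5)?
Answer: -46920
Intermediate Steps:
-46806 - S(K(-5), -6 + (3*(-2))*5) = -46806 - 1*114 = -46806 - 114 = -46920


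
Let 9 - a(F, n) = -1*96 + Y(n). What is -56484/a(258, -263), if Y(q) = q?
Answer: -14121/92 ≈ -153.49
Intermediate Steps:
a(F, n) = 105 - n (a(F, n) = 9 - (-1*96 + n) = 9 - (-96 + n) = 9 + (96 - n) = 105 - n)
-56484/a(258, -263) = -56484/(105 - 1*(-263)) = -56484/(105 + 263) = -56484/368 = -56484*1/368 = -14121/92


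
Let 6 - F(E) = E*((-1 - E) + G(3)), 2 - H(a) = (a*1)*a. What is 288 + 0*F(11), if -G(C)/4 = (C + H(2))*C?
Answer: 288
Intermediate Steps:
H(a) = 2 - a**2 (H(a) = 2 - a*1*a = 2 - a*a = 2 - a**2)
G(C) = -4*C*(-2 + C) (G(C) = -4*(C + (2 - 1*2**2))*C = -4*(C + (2 - 1*4))*C = -4*(C + (2 - 4))*C = -4*(C - 2)*C = -4*(-2 + C)*C = -4*C*(-2 + C))
F(E) = 6 - E*(-13 - E) (F(E) = 6 - E*((-1 - E) + 4*3*(2 - 1*3)) = 6 - E*((-1 - E) + 4*3*(2 - 3)) = 6 - E*((-1 - E) + 4*3*(-1)) = 6 - E*((-1 - E) - 12) = 6 - E*(-13 - E))
288 + 0*F(11) = 288 + 0*(6 + 11**2 + 13*11) = 288 + 0*(6 + 121 + 143) = 288 + 0*270 = 288 + 0 = 288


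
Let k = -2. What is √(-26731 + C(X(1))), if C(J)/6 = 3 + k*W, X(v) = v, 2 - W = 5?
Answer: I*√26677 ≈ 163.33*I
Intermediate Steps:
W = -3 (W = 2 - 1*5 = 2 - 5 = -3)
C(J) = 54 (C(J) = 6*(3 - 2*(-3)) = 6*(3 + 6) = 6*9 = 54)
√(-26731 + C(X(1))) = √(-26731 + 54) = √(-26677) = I*√26677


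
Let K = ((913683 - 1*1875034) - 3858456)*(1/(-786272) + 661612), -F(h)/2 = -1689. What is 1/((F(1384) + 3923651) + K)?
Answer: -786272/2507294206369554753 ≈ -3.1359e-13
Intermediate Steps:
F(h) = 3378 (F(h) = -2*(-1689) = 3378)
K = -2507297294082500641/786272 (K = ((913683 - 1875034) - 3858456)*(-1/786272 + 661612) = (-961351 - 3858456)*(520206990463/786272) = -4819807*520206990463/786272 = -2507297294082500641/786272 ≈ -3.1888e+12)
1/((F(1384) + 3923651) + K) = 1/((3378 + 3923651) - 2507297294082500641/786272) = 1/(3927029 - 2507297294082500641/786272) = 1/(-2507294206369554753/786272) = -786272/2507294206369554753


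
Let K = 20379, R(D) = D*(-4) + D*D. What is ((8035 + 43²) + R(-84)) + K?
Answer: 37655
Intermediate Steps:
R(D) = D² - 4*D (R(D) = -4*D + D² = D² - 4*D)
((8035 + 43²) + R(-84)) + K = ((8035 + 43²) - 84*(-4 - 84)) + 20379 = ((8035 + 1849) - 84*(-88)) + 20379 = (9884 + 7392) + 20379 = 17276 + 20379 = 37655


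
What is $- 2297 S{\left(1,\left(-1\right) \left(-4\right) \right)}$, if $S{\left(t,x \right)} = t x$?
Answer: $-9188$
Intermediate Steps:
$- 2297 S{\left(1,\left(-1\right) \left(-4\right) \right)} = - 2297 \cdot 1 \left(\left(-1\right) \left(-4\right)\right) = - 2297 \cdot 1 \cdot 4 = \left(-2297\right) 4 = -9188$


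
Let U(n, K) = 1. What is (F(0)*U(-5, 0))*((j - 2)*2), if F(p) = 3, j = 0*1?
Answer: -12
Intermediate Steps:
j = 0
(F(0)*U(-5, 0))*((j - 2)*2) = (3*1)*((0 - 2)*2) = 3*(-2*2) = 3*(-4) = -12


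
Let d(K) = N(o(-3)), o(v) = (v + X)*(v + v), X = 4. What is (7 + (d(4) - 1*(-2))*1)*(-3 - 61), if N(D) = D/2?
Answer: -384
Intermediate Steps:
o(v) = 2*v*(4 + v) (o(v) = (v + 4)*(v + v) = (4 + v)*(2*v) = 2*v*(4 + v))
N(D) = D/2 (N(D) = D*(½) = D/2)
d(K) = -3 (d(K) = (2*(-3)*(4 - 3))/2 = (2*(-3)*1)/2 = (½)*(-6) = -3)
(7 + (d(4) - 1*(-2))*1)*(-3 - 61) = (7 + (-3 - 1*(-2))*1)*(-3 - 61) = (7 + (-3 + 2)*1)*(-64) = (7 - 1*1)*(-64) = (7 - 1)*(-64) = 6*(-64) = -384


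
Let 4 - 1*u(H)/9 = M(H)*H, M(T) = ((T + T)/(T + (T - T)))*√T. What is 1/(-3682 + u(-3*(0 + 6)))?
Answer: -1823/7591442 - 243*I*√2/3795721 ≈ -0.00024014 - 9.0537e-5*I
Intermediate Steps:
M(T) = 2*√T (M(T) = ((2*T)/(T + 0))*√T = ((2*T)/T)*√T = 2*√T)
u(H) = 36 - 18*H^(3/2) (u(H) = 36 - 9*2*√H*H = 36 - 18*H^(3/2))
1/(-3682 + u(-3*(0 + 6))) = 1/(-3682 + (36 - 18*(-3*I*√3*(0 + 6)^(3/2)))) = 1/(-3682 + (36 - 18*(-54*I*√2))) = 1/(-3682 + (36 - (-972)*I*√2)) = 1/(-3682 + (36 + 972*I*√2)) = 1/(-3646 + 972*I*√2)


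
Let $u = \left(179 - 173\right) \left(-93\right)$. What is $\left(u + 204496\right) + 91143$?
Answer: $295081$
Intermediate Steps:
$u = -558$ ($u = 6 \left(-93\right) = -558$)
$\left(u + 204496\right) + 91143 = \left(-558 + 204496\right) + 91143 = 203938 + 91143 = 295081$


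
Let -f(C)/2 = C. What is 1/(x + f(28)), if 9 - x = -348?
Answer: 1/301 ≈ 0.0033223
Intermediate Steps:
x = 357 (x = 9 - 1*(-348) = 9 + 348 = 357)
f(C) = -2*C
1/(x + f(28)) = 1/(357 - 2*28) = 1/(357 - 56) = 1/301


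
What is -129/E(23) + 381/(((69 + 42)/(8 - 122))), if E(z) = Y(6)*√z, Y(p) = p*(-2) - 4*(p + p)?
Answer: -14478/37 + 43*√23/460 ≈ -390.85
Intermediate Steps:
Y(p) = -10*p (Y(p) = -2*p - 8*p = -10*p)
E(z) = -60*√z (E(z) = (-10*6)*√z = -60*√z)
-129/E(23) + 381/(((69 + 42)/(8 - 122))) = -129*(-√23/1380) + 381/(((69 + 42)/(8 - 122))) = -(-43)*√23/460 + 381/((111/(-114))) = 43*√23/460 + 381/((111*(-1/114))) = 43*√23/460 + 381/(-37/38) = 43*√23/460 + 381*(-38/37) = 43*√23/460 - 14478/37 = -14478/37 + 43*√23/460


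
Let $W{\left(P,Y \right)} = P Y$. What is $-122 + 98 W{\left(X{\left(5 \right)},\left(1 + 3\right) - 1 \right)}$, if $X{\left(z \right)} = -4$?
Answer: $-1298$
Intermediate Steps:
$-122 + 98 W{\left(X{\left(5 \right)},\left(1 + 3\right) - 1 \right)} = -122 + 98 \left(- 4 \left(\left(1 + 3\right) - 1\right)\right) = -122 + 98 \left(- 4 \left(4 - 1\right)\right) = -122 + 98 \left(\left(-4\right) 3\right) = -122 + 98 \left(-12\right) = -122 - 1176 = -1298$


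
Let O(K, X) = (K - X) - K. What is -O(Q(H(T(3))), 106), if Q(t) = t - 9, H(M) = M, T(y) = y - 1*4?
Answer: 106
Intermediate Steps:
T(y) = -4 + y (T(y) = y - 4 = -4 + y)
Q(t) = -9 + t
O(K, X) = -X
-O(Q(H(T(3))), 106) = -(-1)*106 = -1*(-106) = 106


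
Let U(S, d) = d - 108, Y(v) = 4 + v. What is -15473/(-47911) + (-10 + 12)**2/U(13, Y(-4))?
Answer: 369860/1293597 ≈ 0.28592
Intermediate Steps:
U(S, d) = -108 + d
-15473/(-47911) + (-10 + 12)**2/U(13, Y(-4)) = -15473/(-47911) + (-10 + 12)**2/(-108 + (4 - 4)) = -15473*(-1/47911) + 2**2/(-108 + 0) = 15473/47911 + 4/(-108) = 15473/47911 + 4*(-1/108) = 15473/47911 - 1/27 = 369860/1293597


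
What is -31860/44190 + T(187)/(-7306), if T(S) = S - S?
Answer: -354/491 ≈ -0.72098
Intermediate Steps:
T(S) = 0
-31860/44190 + T(187)/(-7306) = -31860/44190 + 0/(-7306) = -31860*1/44190 + 0*(-1/7306) = -354/491 + 0 = -354/491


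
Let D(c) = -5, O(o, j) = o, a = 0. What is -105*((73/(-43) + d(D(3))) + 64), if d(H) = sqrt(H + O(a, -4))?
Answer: -281295/43 - 105*I*sqrt(5) ≈ -6541.7 - 234.79*I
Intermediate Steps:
d(H) = sqrt(H) (d(H) = sqrt(H + 0) = sqrt(H))
-105*((73/(-43) + d(D(3))) + 64) = -105*((73/(-43) + sqrt(-5)) + 64) = -105*((73*(-1/43) + I*sqrt(5)) + 64) = -105*((-73/43 + I*sqrt(5)) + 64) = -105*(2679/43 + I*sqrt(5)) = -281295/43 - 105*I*sqrt(5)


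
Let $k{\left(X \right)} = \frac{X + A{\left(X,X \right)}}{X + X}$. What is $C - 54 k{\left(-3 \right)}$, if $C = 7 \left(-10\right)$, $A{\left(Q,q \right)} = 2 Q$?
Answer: $-151$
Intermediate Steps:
$C = -70$
$k{\left(X \right)} = \frac{3}{2}$ ($k{\left(X \right)} = \frac{X + 2 X}{X + X} = \frac{3 X}{2 X} = 3 X \frac{1}{2 X} = \frac{3}{2}$)
$C - 54 k{\left(-3 \right)} = -70 - 81 = -151$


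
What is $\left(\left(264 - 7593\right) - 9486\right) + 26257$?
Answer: $9442$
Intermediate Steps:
$\left(\left(264 - 7593\right) - 9486\right) + 26257 = \left(-7329 - 9486\right) + 26257 = -16815 + 26257 = 9442$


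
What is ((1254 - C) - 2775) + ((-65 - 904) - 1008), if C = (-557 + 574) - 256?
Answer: -3259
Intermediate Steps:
C = -239 (C = 17 - 256 = -239)
((1254 - C) - 2775) + ((-65 - 904) - 1008) = ((1254 - 1*(-239)) - 2775) + ((-65 - 904) - 1008) = ((1254 + 239) - 2775) + (-969 - 1008) = (1493 - 2775) - 1977 = -1282 - 1977 = -3259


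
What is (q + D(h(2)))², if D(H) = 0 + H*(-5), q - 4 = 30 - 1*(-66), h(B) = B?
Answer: 8100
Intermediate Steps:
q = 100 (q = 4 + (30 - 1*(-66)) = 4 + (30 + 66) = 4 + 96 = 100)
D(H) = -5*H (D(H) = 0 - 5*H = -5*H)
(q + D(h(2)))² = (100 - 5*2)² = (100 - 10)² = 90² = 8100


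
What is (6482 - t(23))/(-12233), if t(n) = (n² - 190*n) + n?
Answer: -10300/12233 ≈ -0.84198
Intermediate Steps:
t(n) = n² - 189*n
(6482 - t(23))/(-12233) = (6482 - 23*(-189 + 23))/(-12233) = (6482 - 23*(-166))*(-1/12233) = (6482 - 1*(-3818))*(-1/12233) = (6482 + 3818)*(-1/12233) = 10300*(-1/12233) = -10300/12233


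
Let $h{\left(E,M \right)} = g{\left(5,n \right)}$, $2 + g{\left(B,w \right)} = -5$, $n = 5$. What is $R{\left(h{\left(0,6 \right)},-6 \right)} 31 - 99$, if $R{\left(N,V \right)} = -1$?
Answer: $-130$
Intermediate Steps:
$g{\left(B,w \right)} = -7$ ($g{\left(B,w \right)} = -2 - 5 = -7$)
$h{\left(E,M \right)} = -7$
$R{\left(h{\left(0,6 \right)},-6 \right)} 31 - 99 = \left(-1\right) 31 - 99 = -31 - 99 = -130$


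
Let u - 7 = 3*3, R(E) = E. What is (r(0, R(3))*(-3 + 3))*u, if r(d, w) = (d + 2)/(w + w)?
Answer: 0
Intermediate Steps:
u = 16 (u = 7 + 3*3 = 7 + 9 = 16)
r(d, w) = (2 + d)/(2*w) (r(d, w) = (2 + d)/((2*w)) = (2 + d)*(1/(2*w)) = (2 + d)/(2*w))
(r(0, R(3))*(-3 + 3))*u = (((½)*(2 + 0)/3)*(-3 + 3))*16 = (((½)*(⅓)*2)*0)*16 = ((⅓)*0)*16 = 0*16 = 0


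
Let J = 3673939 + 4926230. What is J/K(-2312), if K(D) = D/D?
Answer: 8600169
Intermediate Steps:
K(D) = 1
J = 8600169
J/K(-2312) = 8600169/1 = 8600169*1 = 8600169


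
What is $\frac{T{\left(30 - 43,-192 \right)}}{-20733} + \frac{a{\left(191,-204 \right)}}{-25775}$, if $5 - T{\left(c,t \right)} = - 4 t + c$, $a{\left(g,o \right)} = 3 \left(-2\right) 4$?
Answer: $\frac{6609614}{178131025} \approx 0.037105$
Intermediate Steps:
$a{\left(g,o \right)} = -24$ ($a{\left(g,o \right)} = \left(-6\right) 4 = -24$)
$T{\left(c,t \right)} = 5 - c + 4 t$ ($T{\left(c,t \right)} = 5 - \left(- 4 t + c\right) = 5 - \left(c - 4 t\right) = 5 - c + 4 t$)
$\frac{T{\left(30 - 43,-192 \right)}}{-20733} + \frac{a{\left(191,-204 \right)}}{-25775} = \frac{5 - \left(30 - 43\right) + 4 \left(-192\right)}{-20733} - \frac{24}{-25775} = \left(5 - \left(30 - 43\right) - 768\right) \left(- \frac{1}{20733}\right) - - \frac{24}{25775} = \left(5 - -13 - 768\right) \left(- \frac{1}{20733}\right) + \frac{24}{25775} = \left(5 + 13 - 768\right) \left(- \frac{1}{20733}\right) + \frac{24}{25775} = \left(-750\right) \left(- \frac{1}{20733}\right) + \frac{24}{25775} = \frac{250}{6911} + \frac{24}{25775} = \frac{6609614}{178131025}$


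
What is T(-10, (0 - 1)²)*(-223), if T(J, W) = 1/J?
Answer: 223/10 ≈ 22.300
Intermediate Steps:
T(-10, (0 - 1)²)*(-223) = -223/(-10) = -⅒*(-223) = 223/10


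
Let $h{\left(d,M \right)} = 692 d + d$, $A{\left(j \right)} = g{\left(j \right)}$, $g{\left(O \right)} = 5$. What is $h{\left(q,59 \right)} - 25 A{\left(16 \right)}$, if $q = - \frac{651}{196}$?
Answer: $- \frac{9707}{4} \approx -2426.8$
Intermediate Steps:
$A{\left(j \right)} = 5$
$q = - \frac{93}{28}$ ($q = \left(-651\right) \frac{1}{196} = - \frac{93}{28} \approx -3.3214$)
$h{\left(d,M \right)} = 693 d$
$h{\left(q,59 \right)} - 25 A{\left(16 \right)} = 693 \left(- \frac{93}{28}\right) - 25 \cdot 5 = - \frac{9207}{4} - 125 = - \frac{9707}{4}$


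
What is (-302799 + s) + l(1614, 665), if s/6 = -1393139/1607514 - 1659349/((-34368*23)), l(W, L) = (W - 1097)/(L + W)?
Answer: -24356909816767687459/80441226557344 ≈ -3.0279e+5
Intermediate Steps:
l(W, L) = (-1097 + W)/(L + W)
s = 261033420315/35296720736 (s = 6*(-1393139/1607514 - 1659349/((-34368*23))) = 6*(-1393139*1/1607514 - 1659349/(-790464)) = 6*(-1393139/1607514 - 1659349*(-1/790464)) = 6*(-1393139/1607514 + 1659349/790464) = 6*(87011140105/70593441472) = 261033420315/35296720736 ≈ 7.3954)
(-302799 + s) + l(1614, 665) = (-302799 + 261033420315/35296720736) + (-1097 + 1614)/(665 + 1614) = -10687550708719749/35296720736 + 517/2279 = -24356909816767687459/80441226557344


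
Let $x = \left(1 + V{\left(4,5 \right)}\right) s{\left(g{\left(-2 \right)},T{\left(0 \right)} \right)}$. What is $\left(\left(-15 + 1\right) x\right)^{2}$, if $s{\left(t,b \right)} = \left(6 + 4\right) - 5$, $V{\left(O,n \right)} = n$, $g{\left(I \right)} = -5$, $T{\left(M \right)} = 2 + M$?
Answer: $176400$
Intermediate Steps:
$s{\left(t,b \right)} = 5$ ($s{\left(t,b \right)} = 10 - 5 = 5$)
$x = 30$ ($x = \left(1 + 5\right) 5 = 6 \cdot 5 = 30$)
$\left(\left(-15 + 1\right) x\right)^{2} = \left(\left(-15 + 1\right) 30\right)^{2} = \left(\left(-14\right) 30\right)^{2} = \left(-420\right)^{2} = 176400$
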